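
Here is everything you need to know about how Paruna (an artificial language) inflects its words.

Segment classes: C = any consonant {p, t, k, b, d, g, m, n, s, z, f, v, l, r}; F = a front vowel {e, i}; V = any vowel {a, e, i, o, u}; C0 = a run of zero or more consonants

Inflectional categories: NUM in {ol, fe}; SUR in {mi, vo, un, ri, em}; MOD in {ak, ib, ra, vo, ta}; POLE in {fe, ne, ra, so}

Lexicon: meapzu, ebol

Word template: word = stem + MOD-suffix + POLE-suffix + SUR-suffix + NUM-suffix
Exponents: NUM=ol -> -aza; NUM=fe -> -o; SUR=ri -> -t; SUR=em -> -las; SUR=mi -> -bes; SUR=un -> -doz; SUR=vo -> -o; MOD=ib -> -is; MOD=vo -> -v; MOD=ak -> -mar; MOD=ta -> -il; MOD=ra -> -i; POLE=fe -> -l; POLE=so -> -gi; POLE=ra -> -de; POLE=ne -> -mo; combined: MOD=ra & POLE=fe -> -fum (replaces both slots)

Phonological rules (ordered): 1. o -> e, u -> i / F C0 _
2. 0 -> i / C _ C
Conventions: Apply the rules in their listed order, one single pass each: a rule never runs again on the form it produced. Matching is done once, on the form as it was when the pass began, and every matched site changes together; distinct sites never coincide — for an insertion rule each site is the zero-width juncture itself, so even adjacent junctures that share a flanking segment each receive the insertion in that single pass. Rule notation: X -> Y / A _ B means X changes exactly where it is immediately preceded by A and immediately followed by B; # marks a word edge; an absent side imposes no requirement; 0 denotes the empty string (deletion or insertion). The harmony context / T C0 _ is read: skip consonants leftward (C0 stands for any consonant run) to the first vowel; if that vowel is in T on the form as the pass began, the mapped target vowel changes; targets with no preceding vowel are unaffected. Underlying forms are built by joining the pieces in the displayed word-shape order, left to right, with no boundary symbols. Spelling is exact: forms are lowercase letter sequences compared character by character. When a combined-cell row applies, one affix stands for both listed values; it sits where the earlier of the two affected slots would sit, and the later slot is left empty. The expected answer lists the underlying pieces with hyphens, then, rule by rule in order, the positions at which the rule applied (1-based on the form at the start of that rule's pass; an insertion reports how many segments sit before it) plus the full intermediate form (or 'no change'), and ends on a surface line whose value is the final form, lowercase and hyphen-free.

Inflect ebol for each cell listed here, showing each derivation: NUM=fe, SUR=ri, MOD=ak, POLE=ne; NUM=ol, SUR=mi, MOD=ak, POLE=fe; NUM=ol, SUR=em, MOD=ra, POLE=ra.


cell NUM=fe, SUR=ri, MOD=ak, POLE=ne:
underlying: ebol-mar-mo-t-o
1. o -> e, u -> i / F C0 _: fires at position(s) 3: ebelmarmoto
2. 0 -> i / C _ C: inserts after position(s) 4, 7: ebelimarimoto
surface: ebelimarimoto

cell NUM=ol, SUR=mi, MOD=ak, POLE=fe:
underlying: ebol-mar-l-bes-aza
1. o -> e, u -> i / F C0 _: fires at position(s) 3: ebelmarlbesaza
2. 0 -> i / C _ C: inserts after position(s) 4, 7, 8: ebelimarilibesaza
surface: ebelimarilibesaza

cell NUM=ol, SUR=em, MOD=ra, POLE=ra:
underlying: ebol-i-de-las-aza
1. o -> e, u -> i / F C0 _: fires at position(s) 3: ebelidelasaza
2. 0 -> i / C _ C: no change
surface: ebelidelasaza


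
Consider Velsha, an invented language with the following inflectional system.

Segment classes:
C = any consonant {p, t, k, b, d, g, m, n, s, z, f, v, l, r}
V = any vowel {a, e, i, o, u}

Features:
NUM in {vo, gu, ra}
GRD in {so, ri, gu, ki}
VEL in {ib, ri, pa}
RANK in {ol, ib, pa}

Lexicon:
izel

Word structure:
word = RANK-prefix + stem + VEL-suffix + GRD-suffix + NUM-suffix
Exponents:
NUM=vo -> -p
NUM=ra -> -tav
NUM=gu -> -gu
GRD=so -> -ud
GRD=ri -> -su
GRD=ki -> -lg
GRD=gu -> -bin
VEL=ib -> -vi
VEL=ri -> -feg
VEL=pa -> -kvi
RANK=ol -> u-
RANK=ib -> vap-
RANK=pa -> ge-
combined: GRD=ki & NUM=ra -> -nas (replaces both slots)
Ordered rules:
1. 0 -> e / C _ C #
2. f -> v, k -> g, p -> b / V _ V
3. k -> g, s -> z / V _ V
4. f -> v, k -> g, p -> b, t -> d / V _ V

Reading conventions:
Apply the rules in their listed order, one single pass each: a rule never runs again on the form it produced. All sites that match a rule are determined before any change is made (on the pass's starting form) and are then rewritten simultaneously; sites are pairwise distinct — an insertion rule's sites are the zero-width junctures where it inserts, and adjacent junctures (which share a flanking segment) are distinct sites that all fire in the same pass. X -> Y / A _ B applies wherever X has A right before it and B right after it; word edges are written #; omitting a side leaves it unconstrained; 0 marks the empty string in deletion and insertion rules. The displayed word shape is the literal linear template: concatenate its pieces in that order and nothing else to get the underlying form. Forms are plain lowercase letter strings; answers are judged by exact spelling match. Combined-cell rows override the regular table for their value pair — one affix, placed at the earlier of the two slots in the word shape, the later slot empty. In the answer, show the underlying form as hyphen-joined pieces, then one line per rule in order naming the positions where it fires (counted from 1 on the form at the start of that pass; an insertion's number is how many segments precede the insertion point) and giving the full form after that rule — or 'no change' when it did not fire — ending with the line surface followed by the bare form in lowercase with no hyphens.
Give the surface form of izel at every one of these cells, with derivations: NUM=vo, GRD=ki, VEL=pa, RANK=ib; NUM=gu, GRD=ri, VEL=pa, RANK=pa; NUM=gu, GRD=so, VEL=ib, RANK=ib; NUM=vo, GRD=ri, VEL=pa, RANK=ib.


cell NUM=vo, GRD=ki, VEL=pa, RANK=ib:
underlying: vap-izel-kvi-lg-p
1. 0 -> e / C _ C #: inserts after position(s) 12: vapizelkvilgep
2. f -> v, k -> g, p -> b / V _ V: fires at position(s) 3: vabizelkvilgep
3. k -> g, s -> z / V _ V: no change
4. f -> v, k -> g, p -> b, t -> d / V _ V: no change
surface: vabizelkvilgep

cell NUM=gu, GRD=ri, VEL=pa, RANK=pa:
underlying: ge-izel-kvi-su-gu
1. 0 -> e / C _ C #: no change
2. f -> v, k -> g, p -> b / V _ V: no change
3. k -> g, s -> z / V _ V: fires at position(s) 10: geizelkvizugu
4. f -> v, k -> g, p -> b, t -> d / V _ V: no change
surface: geizelkvizugu

cell NUM=gu, GRD=so, VEL=ib, RANK=ib:
underlying: vap-izel-vi-ud-gu
1. 0 -> e / C _ C #: no change
2. f -> v, k -> g, p -> b / V _ V: fires at position(s) 3: vabizelviudgu
3. k -> g, s -> z / V _ V: no change
4. f -> v, k -> g, p -> b, t -> d / V _ V: no change
surface: vabizelviudgu

cell NUM=vo, GRD=ri, VEL=pa, RANK=ib:
underlying: vap-izel-kvi-su-p
1. 0 -> e / C _ C #: no change
2. f -> v, k -> g, p -> b / V _ V: fires at position(s) 3: vabizelkvisup
3. k -> g, s -> z / V _ V: fires at position(s) 11: vabizelkvizup
4. f -> v, k -> g, p -> b, t -> d / V _ V: no change
surface: vabizelkvizup


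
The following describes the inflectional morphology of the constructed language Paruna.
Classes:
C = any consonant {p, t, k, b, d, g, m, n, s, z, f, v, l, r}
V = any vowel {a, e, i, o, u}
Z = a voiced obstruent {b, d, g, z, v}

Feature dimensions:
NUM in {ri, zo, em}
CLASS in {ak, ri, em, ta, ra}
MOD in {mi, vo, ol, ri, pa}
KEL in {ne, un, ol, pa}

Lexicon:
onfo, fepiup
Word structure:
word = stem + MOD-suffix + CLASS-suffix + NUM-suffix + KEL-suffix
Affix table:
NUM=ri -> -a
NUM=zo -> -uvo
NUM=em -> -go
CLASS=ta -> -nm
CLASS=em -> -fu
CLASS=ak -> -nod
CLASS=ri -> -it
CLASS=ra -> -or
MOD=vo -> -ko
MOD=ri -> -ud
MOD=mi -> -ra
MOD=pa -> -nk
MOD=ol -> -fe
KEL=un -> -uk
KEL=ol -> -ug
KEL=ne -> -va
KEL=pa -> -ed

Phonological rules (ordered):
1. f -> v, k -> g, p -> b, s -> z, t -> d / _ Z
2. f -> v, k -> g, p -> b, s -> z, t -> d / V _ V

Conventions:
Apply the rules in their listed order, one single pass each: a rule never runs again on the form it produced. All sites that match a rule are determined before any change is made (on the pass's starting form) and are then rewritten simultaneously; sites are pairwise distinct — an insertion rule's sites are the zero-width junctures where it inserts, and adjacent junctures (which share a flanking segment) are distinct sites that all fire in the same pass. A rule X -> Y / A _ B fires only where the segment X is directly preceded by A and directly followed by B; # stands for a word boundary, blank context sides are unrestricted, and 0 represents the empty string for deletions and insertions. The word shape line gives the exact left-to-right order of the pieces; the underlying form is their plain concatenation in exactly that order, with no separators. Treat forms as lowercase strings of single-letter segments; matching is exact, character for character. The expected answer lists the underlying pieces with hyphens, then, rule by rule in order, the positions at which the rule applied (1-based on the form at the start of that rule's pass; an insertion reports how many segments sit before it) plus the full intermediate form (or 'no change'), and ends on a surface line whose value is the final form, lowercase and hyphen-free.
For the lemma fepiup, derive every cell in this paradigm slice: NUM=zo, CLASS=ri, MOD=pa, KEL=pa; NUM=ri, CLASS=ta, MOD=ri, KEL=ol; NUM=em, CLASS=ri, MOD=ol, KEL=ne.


cell NUM=zo, CLASS=ri, MOD=pa, KEL=pa:
underlying: fepiup-nk-it-uvo-ed
1. f -> v, k -> g, p -> b, s -> z, t -> d / _ Z: no change
2. f -> v, k -> g, p -> b, s -> z, t -> d / V _ V: fires at position(s) 3, 10: febiupnkiduvoed
surface: febiupnkiduvoed

cell NUM=ri, CLASS=ta, MOD=ri, KEL=ol:
underlying: fepiup-ud-nm-a-ug
1. f -> v, k -> g, p -> b, s -> z, t -> d / _ Z: no change
2. f -> v, k -> g, p -> b, s -> z, t -> d / V _ V: fires at position(s) 3, 6: febiubudnmaug
surface: febiubudnmaug

cell NUM=em, CLASS=ri, MOD=ol, KEL=ne:
underlying: fepiup-fe-it-go-va
1. f -> v, k -> g, p -> b, s -> z, t -> d / _ Z: fires at position(s) 10: fepiupfeidgova
2. f -> v, k -> g, p -> b, s -> z, t -> d / V _ V: fires at position(s) 3: febiupfeidgova
surface: febiupfeidgova


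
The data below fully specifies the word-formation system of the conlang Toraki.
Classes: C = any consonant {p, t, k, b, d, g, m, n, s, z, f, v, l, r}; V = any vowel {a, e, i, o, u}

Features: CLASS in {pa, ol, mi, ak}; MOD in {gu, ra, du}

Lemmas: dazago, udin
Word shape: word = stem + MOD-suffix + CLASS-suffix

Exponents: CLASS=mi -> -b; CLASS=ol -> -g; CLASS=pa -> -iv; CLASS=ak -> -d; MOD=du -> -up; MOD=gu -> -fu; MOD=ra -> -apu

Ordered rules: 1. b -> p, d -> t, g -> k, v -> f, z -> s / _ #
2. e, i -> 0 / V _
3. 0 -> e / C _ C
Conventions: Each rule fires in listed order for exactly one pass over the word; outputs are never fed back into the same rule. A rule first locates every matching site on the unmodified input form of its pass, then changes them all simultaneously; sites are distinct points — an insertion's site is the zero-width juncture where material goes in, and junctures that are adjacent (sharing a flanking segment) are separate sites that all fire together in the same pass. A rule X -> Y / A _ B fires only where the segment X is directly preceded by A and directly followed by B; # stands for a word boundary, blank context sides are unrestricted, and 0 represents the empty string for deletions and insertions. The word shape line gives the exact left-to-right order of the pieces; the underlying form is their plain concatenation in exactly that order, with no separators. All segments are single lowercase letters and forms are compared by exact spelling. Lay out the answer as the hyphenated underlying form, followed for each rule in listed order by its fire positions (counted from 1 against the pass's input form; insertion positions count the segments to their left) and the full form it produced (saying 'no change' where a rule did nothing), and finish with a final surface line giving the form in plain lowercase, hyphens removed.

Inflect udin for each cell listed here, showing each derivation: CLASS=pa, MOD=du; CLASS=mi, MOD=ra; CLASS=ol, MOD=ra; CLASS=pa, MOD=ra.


cell CLASS=pa, MOD=du:
underlying: udin-up-iv
1. b -> p, d -> t, g -> k, v -> f, z -> s / _ #: fires at position(s) 8: udinupif
2. e, i -> 0 / V _: no change
3. 0 -> e / C _ C: no change
surface: udinupif

cell CLASS=mi, MOD=ra:
underlying: udin-apu-b
1. b -> p, d -> t, g -> k, v -> f, z -> s / _ #: fires at position(s) 8: udinapup
2. e, i -> 0 / V _: no change
3. 0 -> e / C _ C: no change
surface: udinapup

cell CLASS=ol, MOD=ra:
underlying: udin-apu-g
1. b -> p, d -> t, g -> k, v -> f, z -> s / _ #: fires at position(s) 8: udinapuk
2. e, i -> 0 / V _: no change
3. 0 -> e / C _ C: no change
surface: udinapuk

cell CLASS=pa, MOD=ra:
underlying: udin-apu-iv
1. b -> p, d -> t, g -> k, v -> f, z -> s / _ #: fires at position(s) 9: udinapuif
2. e, i -> 0 / V _: fires at position(s) 8: udinapuf
3. 0 -> e / C _ C: no change
surface: udinapuf


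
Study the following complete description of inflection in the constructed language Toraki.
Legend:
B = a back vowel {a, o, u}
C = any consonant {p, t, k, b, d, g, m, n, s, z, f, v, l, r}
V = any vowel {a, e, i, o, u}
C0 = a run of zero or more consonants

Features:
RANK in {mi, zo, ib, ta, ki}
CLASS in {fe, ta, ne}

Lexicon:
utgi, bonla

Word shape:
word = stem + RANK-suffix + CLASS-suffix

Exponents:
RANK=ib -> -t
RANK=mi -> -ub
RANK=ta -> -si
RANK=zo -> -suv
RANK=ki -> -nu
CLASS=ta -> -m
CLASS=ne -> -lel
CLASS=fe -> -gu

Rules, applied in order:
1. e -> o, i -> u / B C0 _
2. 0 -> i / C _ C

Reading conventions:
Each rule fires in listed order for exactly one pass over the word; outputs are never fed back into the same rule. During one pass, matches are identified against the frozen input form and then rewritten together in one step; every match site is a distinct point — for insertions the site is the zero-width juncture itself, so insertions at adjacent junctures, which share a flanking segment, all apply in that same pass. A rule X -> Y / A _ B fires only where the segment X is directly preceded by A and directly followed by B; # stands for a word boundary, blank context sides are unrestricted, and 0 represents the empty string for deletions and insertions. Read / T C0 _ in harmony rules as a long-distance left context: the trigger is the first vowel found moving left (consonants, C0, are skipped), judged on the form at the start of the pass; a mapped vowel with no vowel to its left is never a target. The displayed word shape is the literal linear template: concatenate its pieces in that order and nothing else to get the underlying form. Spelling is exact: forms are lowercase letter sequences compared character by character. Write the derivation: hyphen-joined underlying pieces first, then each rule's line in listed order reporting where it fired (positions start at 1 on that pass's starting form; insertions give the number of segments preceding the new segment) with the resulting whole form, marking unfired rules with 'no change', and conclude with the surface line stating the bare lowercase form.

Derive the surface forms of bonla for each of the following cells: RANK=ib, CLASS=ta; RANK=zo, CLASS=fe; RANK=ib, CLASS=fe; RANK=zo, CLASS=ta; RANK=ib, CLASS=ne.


cell RANK=ib, CLASS=ta:
underlying: bonla-t-m
1. e -> o, i -> u / B C0 _: no change
2. 0 -> i / C _ C: inserts after position(s) 3, 6: bonilatim
surface: bonilatim

cell RANK=zo, CLASS=fe:
underlying: bonla-suv-gu
1. e -> o, i -> u / B C0 _: no change
2. 0 -> i / C _ C: inserts after position(s) 3, 8: bonilasuvigu
surface: bonilasuvigu

cell RANK=ib, CLASS=fe:
underlying: bonla-t-gu
1. e -> o, i -> u / B C0 _: no change
2. 0 -> i / C _ C: inserts after position(s) 3, 6: bonilatigu
surface: bonilatigu

cell RANK=zo, CLASS=ta:
underlying: bonla-suv-m
1. e -> o, i -> u / B C0 _: no change
2. 0 -> i / C _ C: inserts after position(s) 3, 8: bonilasuvim
surface: bonilasuvim

cell RANK=ib, CLASS=ne:
underlying: bonla-t-lel
1. e -> o, i -> u / B C0 _: fires at position(s) 8: bonlatlol
2. 0 -> i / C _ C: inserts after position(s) 3, 6: bonilatilol
surface: bonilatilol


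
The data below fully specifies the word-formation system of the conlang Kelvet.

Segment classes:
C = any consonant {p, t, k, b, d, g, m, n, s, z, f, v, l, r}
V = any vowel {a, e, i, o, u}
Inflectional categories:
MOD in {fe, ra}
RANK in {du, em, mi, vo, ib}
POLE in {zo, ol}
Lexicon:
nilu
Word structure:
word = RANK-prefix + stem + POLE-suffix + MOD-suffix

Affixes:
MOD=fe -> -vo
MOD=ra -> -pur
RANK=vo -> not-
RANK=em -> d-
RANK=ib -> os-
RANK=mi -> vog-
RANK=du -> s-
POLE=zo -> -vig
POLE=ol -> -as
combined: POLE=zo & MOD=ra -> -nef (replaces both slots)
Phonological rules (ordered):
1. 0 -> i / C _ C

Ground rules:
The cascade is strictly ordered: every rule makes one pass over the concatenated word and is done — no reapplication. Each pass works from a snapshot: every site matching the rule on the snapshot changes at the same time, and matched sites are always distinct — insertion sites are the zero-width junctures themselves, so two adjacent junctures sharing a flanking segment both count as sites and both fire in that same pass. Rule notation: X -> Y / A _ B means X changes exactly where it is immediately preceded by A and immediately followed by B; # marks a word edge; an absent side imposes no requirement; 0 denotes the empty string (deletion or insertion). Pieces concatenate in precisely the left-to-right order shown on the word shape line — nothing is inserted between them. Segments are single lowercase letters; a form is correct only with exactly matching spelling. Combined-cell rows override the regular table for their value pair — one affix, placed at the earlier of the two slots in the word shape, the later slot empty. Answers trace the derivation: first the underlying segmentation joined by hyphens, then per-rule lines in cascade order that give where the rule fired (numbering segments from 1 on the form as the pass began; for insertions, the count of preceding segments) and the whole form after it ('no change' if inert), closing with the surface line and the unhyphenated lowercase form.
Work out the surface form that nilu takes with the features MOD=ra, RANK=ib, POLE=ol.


underlying: os-nilu-as-pur
1. 0 -> i / C _ C: inserts after position(s) 2, 8: osiniluasipur
surface: osiniluasipur


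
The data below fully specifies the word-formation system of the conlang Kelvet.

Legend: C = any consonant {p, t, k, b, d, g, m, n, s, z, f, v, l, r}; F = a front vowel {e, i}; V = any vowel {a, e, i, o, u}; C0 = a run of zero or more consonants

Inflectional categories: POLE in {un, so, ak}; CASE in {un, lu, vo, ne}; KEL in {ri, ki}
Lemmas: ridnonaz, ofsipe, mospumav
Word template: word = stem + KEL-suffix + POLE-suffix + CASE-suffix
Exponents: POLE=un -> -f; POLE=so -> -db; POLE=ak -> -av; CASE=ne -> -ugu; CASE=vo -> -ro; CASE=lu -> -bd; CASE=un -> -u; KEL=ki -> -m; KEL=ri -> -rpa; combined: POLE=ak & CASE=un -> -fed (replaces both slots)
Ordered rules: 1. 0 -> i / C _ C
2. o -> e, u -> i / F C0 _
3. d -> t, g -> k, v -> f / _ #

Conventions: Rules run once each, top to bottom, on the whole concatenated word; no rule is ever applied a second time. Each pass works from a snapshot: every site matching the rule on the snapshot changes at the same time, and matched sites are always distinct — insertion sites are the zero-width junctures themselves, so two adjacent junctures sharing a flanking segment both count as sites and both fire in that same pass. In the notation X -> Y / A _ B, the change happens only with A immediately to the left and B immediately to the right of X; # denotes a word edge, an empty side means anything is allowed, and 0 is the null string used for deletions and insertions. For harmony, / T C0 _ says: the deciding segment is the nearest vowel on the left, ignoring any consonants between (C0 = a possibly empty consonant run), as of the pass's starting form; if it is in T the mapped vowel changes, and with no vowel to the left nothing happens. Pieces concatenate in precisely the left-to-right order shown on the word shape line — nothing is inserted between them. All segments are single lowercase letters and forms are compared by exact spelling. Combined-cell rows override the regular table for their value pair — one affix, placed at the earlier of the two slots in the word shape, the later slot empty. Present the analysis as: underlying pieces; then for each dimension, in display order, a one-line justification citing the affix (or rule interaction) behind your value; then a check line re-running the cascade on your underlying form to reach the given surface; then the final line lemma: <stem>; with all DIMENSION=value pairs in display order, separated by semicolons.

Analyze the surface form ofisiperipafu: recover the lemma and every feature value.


underlying: ofsipe-rpa-f-u
POLE=un - signalled by the affix -f
CASE=un - signalled by the affix -u
KEL=ri - signalled by the affix -rpa
check: ofsiperpafu -> ofisiperipafu -> ofisiperipafu -> ofisiperipafu
lemma: ofsipe; POLE=un; CASE=un; KEL=ri


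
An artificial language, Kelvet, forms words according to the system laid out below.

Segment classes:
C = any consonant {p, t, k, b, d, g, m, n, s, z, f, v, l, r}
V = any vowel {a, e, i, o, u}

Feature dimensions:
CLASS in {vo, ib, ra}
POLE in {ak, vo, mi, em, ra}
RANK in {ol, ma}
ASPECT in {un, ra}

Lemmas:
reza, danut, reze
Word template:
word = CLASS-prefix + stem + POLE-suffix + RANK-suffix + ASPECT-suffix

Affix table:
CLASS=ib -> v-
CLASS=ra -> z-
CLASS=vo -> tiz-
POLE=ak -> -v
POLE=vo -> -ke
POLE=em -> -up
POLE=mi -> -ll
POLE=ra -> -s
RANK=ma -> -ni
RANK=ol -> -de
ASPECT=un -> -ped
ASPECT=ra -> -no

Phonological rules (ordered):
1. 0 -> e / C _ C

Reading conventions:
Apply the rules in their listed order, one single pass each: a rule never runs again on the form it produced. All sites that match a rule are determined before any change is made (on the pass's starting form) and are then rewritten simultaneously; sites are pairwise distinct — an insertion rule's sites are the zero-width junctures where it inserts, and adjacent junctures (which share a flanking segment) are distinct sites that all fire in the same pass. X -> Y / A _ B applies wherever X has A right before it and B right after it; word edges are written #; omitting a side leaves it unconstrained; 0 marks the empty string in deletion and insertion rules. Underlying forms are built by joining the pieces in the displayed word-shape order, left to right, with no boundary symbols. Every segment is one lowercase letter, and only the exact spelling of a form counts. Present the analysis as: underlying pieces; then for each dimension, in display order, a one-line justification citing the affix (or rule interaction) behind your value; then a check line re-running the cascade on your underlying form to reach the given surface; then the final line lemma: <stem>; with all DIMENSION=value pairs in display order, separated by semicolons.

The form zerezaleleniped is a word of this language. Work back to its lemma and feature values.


underlying: z-reza-ll-ni-ped
CLASS=ra - signalled by the affix z-
POLE=mi - signalled by the affix -ll
RANK=ma - signalled by the affix -ni
ASPECT=un - signalled by the affix -ped
check: zrezallniped -> zerezaleleniped
lemma: reza; CLASS=ra; POLE=mi; RANK=ma; ASPECT=un


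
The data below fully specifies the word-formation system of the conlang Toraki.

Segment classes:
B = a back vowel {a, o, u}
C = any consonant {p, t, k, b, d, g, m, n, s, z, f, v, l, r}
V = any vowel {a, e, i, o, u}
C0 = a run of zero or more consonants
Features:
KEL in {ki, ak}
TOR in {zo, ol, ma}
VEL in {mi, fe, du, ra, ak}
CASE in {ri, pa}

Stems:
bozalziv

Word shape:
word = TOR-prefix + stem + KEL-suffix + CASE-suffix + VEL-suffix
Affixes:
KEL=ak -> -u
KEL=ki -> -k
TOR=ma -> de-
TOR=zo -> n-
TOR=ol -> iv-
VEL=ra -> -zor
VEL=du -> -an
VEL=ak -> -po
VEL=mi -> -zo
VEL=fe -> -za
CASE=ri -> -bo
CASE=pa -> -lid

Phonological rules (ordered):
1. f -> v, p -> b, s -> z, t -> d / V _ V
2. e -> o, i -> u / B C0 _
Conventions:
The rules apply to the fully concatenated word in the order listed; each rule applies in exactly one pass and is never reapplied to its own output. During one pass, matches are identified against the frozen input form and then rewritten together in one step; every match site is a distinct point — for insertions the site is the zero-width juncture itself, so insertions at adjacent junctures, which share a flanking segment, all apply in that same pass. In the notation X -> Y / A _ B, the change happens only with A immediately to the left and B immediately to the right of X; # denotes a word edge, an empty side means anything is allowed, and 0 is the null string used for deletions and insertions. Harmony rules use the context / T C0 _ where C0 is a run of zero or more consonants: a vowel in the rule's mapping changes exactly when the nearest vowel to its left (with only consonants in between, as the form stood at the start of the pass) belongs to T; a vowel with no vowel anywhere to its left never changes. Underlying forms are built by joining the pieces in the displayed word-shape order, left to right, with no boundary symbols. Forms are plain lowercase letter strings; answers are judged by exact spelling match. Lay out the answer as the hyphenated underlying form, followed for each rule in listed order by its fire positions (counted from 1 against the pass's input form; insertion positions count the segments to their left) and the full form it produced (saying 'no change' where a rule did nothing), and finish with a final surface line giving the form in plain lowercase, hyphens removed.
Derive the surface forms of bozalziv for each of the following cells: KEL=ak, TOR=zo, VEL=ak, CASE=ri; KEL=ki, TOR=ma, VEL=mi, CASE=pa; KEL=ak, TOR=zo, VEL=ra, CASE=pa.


cell KEL=ak, TOR=zo, VEL=ak, CASE=ri:
underlying: n-bozalziv-u-bo-po
1. f -> v, p -> b, s -> z, t -> d / V _ V: fires at position(s) 13: nbozalzivubobo
2. e -> o, i -> u / B C0 _: fires at position(s) 8: nbozalzuvubobo
surface: nbozalzuvubobo

cell KEL=ki, TOR=ma, VEL=mi, CASE=pa:
underlying: de-bozalziv-k-lid-zo
1. f -> v, p -> b, s -> z, t -> d / V _ V: no change
2. e -> o, i -> u / B C0 _: fires at position(s) 9: debozalzuvklidzo
surface: debozalzuvklidzo

cell KEL=ak, TOR=zo, VEL=ra, CASE=pa:
underlying: n-bozalziv-u-lid-zor
1. f -> v, p -> b, s -> z, t -> d / V _ V: no change
2. e -> o, i -> u / B C0 _: fires at position(s) 8, 12: nbozalzuvuludzor
surface: nbozalzuvuludzor


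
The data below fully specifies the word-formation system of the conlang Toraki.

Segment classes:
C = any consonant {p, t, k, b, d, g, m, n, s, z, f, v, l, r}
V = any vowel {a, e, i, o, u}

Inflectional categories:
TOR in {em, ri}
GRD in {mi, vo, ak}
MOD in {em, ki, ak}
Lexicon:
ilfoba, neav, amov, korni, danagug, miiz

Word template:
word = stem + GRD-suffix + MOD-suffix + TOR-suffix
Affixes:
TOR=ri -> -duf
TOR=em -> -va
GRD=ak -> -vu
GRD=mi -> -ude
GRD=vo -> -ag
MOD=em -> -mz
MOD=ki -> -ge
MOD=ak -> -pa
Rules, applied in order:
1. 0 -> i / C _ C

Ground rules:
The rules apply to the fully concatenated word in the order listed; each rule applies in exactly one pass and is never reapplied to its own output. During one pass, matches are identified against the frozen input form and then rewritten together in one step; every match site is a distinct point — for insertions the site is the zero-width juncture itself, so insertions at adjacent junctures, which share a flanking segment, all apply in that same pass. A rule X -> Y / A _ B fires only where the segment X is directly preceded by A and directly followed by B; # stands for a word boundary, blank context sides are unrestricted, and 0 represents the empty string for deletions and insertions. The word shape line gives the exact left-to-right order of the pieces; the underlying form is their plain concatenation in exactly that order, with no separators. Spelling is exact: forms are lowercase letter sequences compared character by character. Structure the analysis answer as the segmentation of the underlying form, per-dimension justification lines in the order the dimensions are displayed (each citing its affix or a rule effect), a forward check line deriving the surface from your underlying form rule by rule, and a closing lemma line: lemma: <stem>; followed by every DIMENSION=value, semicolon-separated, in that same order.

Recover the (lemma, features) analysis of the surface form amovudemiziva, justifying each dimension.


underlying: amov-ude-mz-va
TOR=em - signalled by the affix -va
GRD=mi - signalled by the affix -ude
MOD=em - signalled by the affix -mz
check: amovudemzva -> amovudemiziva
lemma: amov; TOR=em; GRD=mi; MOD=em


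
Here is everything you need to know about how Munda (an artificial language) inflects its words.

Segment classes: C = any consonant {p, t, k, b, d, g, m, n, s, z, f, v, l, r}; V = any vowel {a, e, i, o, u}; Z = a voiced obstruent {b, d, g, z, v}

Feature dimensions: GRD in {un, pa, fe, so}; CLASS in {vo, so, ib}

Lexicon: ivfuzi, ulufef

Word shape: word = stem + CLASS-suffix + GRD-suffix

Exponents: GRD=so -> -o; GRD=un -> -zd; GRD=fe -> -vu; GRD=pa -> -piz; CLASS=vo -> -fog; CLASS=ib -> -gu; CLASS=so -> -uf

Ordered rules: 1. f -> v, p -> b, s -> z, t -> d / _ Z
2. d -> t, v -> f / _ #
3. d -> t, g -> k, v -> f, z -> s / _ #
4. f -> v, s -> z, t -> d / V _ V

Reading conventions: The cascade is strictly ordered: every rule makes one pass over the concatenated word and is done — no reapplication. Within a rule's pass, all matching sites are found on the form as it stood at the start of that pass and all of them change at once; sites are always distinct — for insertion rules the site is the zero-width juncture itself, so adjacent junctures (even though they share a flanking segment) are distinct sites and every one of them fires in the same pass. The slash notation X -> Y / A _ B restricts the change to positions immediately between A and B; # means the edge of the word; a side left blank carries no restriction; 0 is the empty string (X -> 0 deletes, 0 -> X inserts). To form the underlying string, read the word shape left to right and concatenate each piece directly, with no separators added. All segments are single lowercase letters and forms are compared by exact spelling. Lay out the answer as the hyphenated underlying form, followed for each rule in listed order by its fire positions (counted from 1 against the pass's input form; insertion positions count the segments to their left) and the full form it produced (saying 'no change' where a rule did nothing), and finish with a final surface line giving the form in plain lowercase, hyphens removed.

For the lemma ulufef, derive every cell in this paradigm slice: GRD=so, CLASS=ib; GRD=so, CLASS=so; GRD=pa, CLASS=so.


cell GRD=so, CLASS=ib:
underlying: ulufef-gu-o
1. f -> v, p -> b, s -> z, t -> d / _ Z: fires at position(s) 6: ulufevguo
2. d -> t, v -> f / _ #: no change
3. d -> t, g -> k, v -> f, z -> s / _ #: no change
4. f -> v, s -> z, t -> d / V _ V: fires at position(s) 4: uluvevguo
surface: uluvevguo

cell GRD=so, CLASS=so:
underlying: ulufef-uf-o
1. f -> v, p -> b, s -> z, t -> d / _ Z: no change
2. d -> t, v -> f / _ #: no change
3. d -> t, g -> k, v -> f, z -> s / _ #: no change
4. f -> v, s -> z, t -> d / V _ V: fires at position(s) 4, 6, 8: uluvevuvo
surface: uluvevuvo

cell GRD=pa, CLASS=so:
underlying: ulufef-uf-piz
1. f -> v, p -> b, s -> z, t -> d / _ Z: no change
2. d -> t, v -> f / _ #: no change
3. d -> t, g -> k, v -> f, z -> s / _ #: fires at position(s) 11: ulufefufpis
4. f -> v, s -> z, t -> d / V _ V: fires at position(s) 4, 6: uluvevufpis
surface: uluvevufpis


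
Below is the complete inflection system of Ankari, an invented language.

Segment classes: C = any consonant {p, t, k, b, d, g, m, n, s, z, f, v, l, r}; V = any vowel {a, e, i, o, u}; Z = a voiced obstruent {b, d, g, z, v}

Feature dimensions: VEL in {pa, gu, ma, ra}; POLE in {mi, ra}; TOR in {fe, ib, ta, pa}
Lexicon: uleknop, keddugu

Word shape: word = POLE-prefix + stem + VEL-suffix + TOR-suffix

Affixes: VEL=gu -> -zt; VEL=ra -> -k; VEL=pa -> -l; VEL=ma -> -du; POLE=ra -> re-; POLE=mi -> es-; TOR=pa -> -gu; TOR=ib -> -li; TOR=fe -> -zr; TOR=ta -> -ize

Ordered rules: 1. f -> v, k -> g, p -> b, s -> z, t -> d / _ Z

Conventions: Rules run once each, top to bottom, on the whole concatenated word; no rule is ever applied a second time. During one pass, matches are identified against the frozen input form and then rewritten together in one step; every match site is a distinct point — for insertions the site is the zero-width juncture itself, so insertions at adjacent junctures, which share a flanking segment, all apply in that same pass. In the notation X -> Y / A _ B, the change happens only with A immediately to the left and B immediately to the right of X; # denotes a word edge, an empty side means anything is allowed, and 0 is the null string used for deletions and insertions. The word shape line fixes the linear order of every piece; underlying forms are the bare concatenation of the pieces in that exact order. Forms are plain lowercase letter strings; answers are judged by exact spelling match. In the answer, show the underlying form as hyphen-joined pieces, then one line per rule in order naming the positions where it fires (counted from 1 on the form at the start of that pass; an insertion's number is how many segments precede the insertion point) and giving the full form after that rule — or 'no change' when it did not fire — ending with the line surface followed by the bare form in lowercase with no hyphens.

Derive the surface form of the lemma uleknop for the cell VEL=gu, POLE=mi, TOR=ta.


underlying: es-uleknop-zt-ize
1. f -> v, k -> g, p -> b, s -> z, t -> d / _ Z: fires at position(s) 9: esuleknobztize
surface: esuleknobztize


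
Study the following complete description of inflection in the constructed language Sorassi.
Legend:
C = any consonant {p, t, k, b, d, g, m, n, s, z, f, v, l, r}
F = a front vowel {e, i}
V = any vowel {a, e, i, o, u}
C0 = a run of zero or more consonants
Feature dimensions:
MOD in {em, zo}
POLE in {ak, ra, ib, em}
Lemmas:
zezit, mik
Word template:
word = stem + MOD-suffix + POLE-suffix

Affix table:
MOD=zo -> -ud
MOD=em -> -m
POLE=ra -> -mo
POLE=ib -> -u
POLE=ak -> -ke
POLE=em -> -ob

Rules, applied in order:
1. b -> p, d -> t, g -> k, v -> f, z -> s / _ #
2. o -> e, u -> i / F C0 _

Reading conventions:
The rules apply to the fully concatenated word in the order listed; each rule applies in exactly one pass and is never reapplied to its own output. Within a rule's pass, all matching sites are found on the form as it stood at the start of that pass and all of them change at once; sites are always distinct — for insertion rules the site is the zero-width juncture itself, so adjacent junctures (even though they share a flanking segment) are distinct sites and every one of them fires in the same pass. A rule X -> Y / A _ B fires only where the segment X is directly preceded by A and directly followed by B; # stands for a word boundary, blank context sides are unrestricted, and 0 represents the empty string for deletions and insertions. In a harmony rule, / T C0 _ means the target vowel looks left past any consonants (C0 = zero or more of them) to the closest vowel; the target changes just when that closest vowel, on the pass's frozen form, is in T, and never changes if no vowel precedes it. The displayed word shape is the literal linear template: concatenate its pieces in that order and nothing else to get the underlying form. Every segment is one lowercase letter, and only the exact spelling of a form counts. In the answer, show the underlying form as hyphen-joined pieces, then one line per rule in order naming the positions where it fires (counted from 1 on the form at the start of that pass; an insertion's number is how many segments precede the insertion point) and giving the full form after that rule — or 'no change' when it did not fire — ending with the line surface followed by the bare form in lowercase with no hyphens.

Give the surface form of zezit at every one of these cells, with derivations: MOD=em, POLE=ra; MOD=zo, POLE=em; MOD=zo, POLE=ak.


cell MOD=em, POLE=ra:
underlying: zezit-m-mo
1. b -> p, d -> t, g -> k, v -> f, z -> s / _ #: no change
2. o -> e, u -> i / F C0 _: fires at position(s) 8: zezitmme
surface: zezitmme

cell MOD=zo, POLE=em:
underlying: zezit-ud-ob
1. b -> p, d -> t, g -> k, v -> f, z -> s / _ #: fires at position(s) 9: zezitudop
2. o -> e, u -> i / F C0 _: fires at position(s) 6: zezitidop
surface: zezitidop

cell MOD=zo, POLE=ak:
underlying: zezit-ud-ke
1. b -> p, d -> t, g -> k, v -> f, z -> s / _ #: no change
2. o -> e, u -> i / F C0 _: fires at position(s) 6: zezitidke
surface: zezitidke


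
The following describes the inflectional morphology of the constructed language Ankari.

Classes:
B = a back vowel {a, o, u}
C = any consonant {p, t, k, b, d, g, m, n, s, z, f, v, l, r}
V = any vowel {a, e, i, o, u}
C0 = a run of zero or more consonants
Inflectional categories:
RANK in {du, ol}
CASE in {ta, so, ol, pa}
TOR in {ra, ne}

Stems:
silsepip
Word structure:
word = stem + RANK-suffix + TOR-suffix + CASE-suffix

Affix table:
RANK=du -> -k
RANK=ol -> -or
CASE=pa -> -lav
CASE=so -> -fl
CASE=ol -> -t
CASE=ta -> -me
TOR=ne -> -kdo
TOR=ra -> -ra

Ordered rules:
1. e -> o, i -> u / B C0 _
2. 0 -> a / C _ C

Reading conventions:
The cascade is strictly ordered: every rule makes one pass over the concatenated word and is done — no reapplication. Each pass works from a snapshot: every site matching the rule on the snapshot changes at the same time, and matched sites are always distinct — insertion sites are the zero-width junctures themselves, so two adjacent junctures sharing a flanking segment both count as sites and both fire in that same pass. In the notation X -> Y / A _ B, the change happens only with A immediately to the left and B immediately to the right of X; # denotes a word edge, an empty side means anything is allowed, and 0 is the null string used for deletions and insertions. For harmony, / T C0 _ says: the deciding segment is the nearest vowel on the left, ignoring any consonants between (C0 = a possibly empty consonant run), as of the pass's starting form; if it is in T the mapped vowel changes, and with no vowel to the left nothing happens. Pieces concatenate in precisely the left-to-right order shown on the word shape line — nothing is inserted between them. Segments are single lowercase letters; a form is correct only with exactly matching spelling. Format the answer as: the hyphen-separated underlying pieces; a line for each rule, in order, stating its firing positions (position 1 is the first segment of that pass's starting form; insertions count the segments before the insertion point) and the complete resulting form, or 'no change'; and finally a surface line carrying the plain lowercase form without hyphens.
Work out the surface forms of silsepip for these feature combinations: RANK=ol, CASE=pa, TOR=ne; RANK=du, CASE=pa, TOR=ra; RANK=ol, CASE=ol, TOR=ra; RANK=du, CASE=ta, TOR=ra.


cell RANK=ol, CASE=pa, TOR=ne:
underlying: silsepip-or-kdo-lav
1. e -> o, i -> u / B C0 _: no change
2. 0 -> a / C _ C: inserts after position(s) 3, 10, 11: silasepiporakadolav
surface: silasepiporakadolav

cell RANK=du, CASE=pa, TOR=ra:
underlying: silsepip-k-ra-lav
1. e -> o, i -> u / B C0 _: no change
2. 0 -> a / C _ C: inserts after position(s) 3, 8, 9: silasepipakaralav
surface: silasepipakaralav

cell RANK=ol, CASE=ol, TOR=ra:
underlying: silsepip-or-ra-t
1. e -> o, i -> u / B C0 _: no change
2. 0 -> a / C _ C: inserts after position(s) 3, 10: silasepiporarat
surface: silasepiporarat

cell RANK=du, CASE=ta, TOR=ra:
underlying: silsepip-k-ra-me
1. e -> o, i -> u / B C0 _: fires at position(s) 13: silsepipkramo
2. 0 -> a / C _ C: inserts after position(s) 3, 8, 9: silasepipakaramo
surface: silasepipakaramo


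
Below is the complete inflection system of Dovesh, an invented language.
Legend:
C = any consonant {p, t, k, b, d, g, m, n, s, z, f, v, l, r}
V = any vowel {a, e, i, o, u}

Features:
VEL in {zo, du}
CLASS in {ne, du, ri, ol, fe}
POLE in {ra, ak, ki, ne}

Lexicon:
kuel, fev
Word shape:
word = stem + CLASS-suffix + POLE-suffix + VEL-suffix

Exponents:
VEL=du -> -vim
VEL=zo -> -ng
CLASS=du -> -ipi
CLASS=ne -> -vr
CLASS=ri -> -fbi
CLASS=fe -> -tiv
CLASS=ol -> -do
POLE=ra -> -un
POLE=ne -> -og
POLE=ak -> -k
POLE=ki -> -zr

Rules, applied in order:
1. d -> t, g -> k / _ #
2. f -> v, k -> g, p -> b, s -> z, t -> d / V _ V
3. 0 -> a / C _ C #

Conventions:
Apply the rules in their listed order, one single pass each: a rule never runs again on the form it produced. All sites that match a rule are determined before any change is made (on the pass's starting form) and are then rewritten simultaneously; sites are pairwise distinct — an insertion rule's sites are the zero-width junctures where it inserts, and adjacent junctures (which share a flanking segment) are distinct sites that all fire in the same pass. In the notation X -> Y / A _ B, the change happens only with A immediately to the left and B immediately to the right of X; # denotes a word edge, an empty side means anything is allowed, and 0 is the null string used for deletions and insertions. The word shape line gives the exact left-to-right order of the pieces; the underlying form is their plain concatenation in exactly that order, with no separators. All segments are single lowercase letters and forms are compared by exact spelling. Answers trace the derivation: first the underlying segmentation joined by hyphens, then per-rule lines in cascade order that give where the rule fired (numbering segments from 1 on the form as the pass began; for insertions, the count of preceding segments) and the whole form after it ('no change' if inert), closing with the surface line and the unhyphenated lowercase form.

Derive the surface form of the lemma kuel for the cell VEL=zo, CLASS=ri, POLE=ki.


underlying: kuel-fbi-zr-ng
1. d -> t, g -> k / _ #: fires at position(s) 11: kuelfbizrnk
2. f -> v, k -> g, p -> b, s -> z, t -> d / V _ V: no change
3. 0 -> a / C _ C #: inserts after position(s) 10: kuelfbizrnak
surface: kuelfbizrnak
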